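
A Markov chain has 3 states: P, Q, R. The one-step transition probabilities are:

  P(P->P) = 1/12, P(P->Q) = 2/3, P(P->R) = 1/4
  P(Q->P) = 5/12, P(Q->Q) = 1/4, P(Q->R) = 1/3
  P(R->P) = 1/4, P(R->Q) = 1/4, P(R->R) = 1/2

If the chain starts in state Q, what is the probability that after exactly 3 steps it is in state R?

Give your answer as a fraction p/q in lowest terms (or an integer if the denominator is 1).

Answer: 323/864

Derivation:
Computing P^3 by repeated multiplication:
P^1 =
  P: [1/12, 2/3, 1/4]
  Q: [5/12, 1/4, 1/3]
  R: [1/4, 1/4, 1/2]
P^2 =
  P: [25/72, 41/144, 53/144]
  Q: [2/9, 61/144, 17/48]
  R: [1/4, 17/48, 19/48]
P^3 =
  P: [23/96, 341/864, 79/216]
  Q: [245/864, 37/108, 323/864]
  R: [77/288, 17/48, 109/288]

(P^3)[Q -> R] = 323/864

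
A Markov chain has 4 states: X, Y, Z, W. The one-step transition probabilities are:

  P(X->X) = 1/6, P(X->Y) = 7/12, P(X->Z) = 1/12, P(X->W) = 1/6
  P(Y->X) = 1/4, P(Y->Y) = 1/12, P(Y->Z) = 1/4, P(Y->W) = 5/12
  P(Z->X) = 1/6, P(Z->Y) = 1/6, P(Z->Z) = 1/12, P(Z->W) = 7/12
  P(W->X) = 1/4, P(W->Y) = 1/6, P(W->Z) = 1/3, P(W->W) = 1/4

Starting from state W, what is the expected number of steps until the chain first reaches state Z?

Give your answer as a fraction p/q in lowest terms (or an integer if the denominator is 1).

Let h_i = expected steps to first reach Z from state i.
Boundary: h_Z = 0.
First-step equations for the other states:
  h_X = 1 + 1/6*h_X + 7/12*h_Y + 1/12*h_Z + 1/6*h_W
  h_Y = 1 + 1/4*h_X + 1/12*h_Y + 1/4*h_Z + 5/12*h_W
  h_W = 1 + 1/4*h_X + 1/6*h_Y + 1/3*h_Z + 1/4*h_W

Substituting h_Z = 0 and rearranging gives the linear system (I - Q) h = 1:
  [5/6, -7/12, -1/6] . (h_X, h_Y, h_W) = 1
  [-1/4, 11/12, -5/12] . (h_X, h_Y, h_W) = 1
  [-1/4, -1/6, 3/4] . (h_X, h_Y, h_W) = 1

Solving yields:
  h_X = 1278/259
  h_Y = 156/37
  h_W = 1014/259

Starting state is W, so the expected hitting time is h_W = 1014/259.

Answer: 1014/259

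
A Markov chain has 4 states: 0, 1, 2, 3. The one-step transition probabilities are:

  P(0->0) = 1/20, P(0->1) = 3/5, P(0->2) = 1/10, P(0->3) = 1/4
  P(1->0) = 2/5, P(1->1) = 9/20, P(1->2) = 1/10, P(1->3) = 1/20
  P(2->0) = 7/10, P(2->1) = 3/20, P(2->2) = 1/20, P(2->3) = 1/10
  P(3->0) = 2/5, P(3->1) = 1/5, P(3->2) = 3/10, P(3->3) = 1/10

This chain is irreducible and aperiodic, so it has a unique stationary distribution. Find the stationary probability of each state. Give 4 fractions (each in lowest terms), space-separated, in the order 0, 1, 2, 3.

The stationary distribution satisfies pi = pi * P, i.e.:
  pi_0 = 1/20*pi_0 + 2/5*pi_1 + 7/10*pi_2 + 2/5*pi_3
  pi_1 = 3/5*pi_0 + 9/20*pi_1 + 3/20*pi_2 + 1/5*pi_3
  pi_2 = 1/10*pi_0 + 1/10*pi_1 + 1/20*pi_2 + 3/10*pi_3
  pi_3 = 1/4*pi_0 + 1/20*pi_1 + 1/10*pi_2 + 1/10*pi_3
with normalization: pi_0 + pi_1 + pi_2 + pi_3 = 1.

Using the first 3 balance equations plus normalization, the linear system A*pi = b is:
  [-19/20, 2/5, 7/10, 2/5] . pi = 0
  [3/5, -11/20, 3/20, 1/5] . pi = 0
  [1/10, 1/10, -19/20, 3/10] . pi = 0
  [1, 1, 1, 1] . pi = 1

Solving yields:
  pi_0 = 3412/10569
  pi_1 = 1518/3523
  pi_2 = 1262/10569
  pi_3 = 447/3523

Verification (pi * P):
  3412/10569*1/20 + 1518/3523*2/5 + 1262/10569*7/10 + 447/3523*2/5 = 3412/10569 = pi_0  (ok)
  3412/10569*3/5 + 1518/3523*9/20 + 1262/10569*3/20 + 447/3523*1/5 = 1518/3523 = pi_1  (ok)
  3412/10569*1/10 + 1518/3523*1/10 + 1262/10569*1/20 + 447/3523*3/10 = 1262/10569 = pi_2  (ok)
  3412/10569*1/4 + 1518/3523*1/20 + 1262/10569*1/10 + 447/3523*1/10 = 447/3523 = pi_3  (ok)

Answer: 3412/10569 1518/3523 1262/10569 447/3523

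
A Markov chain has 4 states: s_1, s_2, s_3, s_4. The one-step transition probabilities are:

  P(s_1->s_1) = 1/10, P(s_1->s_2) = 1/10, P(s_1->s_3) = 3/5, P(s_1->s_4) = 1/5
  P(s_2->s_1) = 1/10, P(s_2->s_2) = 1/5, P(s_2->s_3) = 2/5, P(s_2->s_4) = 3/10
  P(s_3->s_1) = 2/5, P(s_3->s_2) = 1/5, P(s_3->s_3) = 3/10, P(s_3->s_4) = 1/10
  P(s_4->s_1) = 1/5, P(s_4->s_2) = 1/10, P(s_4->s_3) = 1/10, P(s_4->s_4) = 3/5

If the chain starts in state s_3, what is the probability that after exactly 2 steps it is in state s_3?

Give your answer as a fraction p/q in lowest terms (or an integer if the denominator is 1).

Answer: 21/50

Derivation:
Computing P^2 by repeated multiplication:
P^1 =
  s_1: [1/10, 1/10, 3/5, 1/5]
  s_2: [1/10, 1/5, 2/5, 3/10]
  s_3: [2/5, 1/5, 3/10, 1/10]
  s_4: [1/5, 1/10, 1/10, 3/5]
P^2 =
  s_1: [3/10, 17/100, 3/10, 23/100]
  s_2: [1/4, 4/25, 29/100, 3/10]
  s_3: [1/5, 3/20, 21/50, 23/100]
  s_4: [19/100, 3/25, 1/4, 11/25]

(P^2)[s_3 -> s_3] = 21/50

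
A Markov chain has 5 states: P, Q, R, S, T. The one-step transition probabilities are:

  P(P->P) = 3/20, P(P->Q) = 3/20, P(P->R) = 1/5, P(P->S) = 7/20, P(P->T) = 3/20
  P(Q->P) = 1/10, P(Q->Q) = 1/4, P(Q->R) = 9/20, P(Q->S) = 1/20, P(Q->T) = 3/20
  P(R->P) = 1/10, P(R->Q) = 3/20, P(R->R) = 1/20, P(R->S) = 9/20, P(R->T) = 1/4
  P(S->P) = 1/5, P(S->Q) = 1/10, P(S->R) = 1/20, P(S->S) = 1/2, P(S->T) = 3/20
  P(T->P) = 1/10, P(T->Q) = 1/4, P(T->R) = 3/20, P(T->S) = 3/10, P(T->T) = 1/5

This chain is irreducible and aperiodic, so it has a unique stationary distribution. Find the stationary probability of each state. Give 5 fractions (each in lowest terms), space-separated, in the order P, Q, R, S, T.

The stationary distribution satisfies pi = pi * P, i.e.:
  pi_P = 3/20*pi_P + 1/10*pi_Q + 1/10*pi_R + 1/5*pi_S + 1/10*pi_T
  pi_Q = 3/20*pi_P + 1/4*pi_Q + 3/20*pi_R + 1/10*pi_S + 1/4*pi_T
  pi_R = 1/5*pi_P + 9/20*pi_Q + 1/20*pi_R + 1/20*pi_S + 3/20*pi_T
  pi_S = 7/20*pi_P + 1/20*pi_Q + 9/20*pi_R + 1/2*pi_S + 3/10*pi_T
  pi_T = 3/20*pi_P + 3/20*pi_Q + 1/4*pi_R + 3/20*pi_S + 1/5*pi_T
with normalization: pi_P + pi_Q + pi_R + pi_S + pi_T = 1.

Using the first 4 balance equations plus normalization, the linear system A*pi = b is:
  [-17/20, 1/10, 1/10, 1/5, 1/10] . pi = 0
  [3/20, -3/4, 3/20, 1/10, 1/4] . pi = 0
  [1/5, 9/20, -19/20, 1/20, 3/20] . pi = 0
  [7/20, 1/20, 9/20, -1/2, 3/10] . pi = 0
  [1, 1, 1, 1, 1] . pi = 1

Solving yields:
  pi_P = 4779/33353
  pi_Q = 22141/133412
  pi_R = 20719/133412
  pi_S = 24095/66706
  pi_T = 11623/66706

Verification (pi * P):
  4779/33353*3/20 + 22141/133412*1/10 + 20719/133412*1/10 + 24095/66706*1/5 + 11623/66706*1/10 = 4779/33353 = pi_P  (ok)
  4779/33353*3/20 + 22141/133412*1/4 + 20719/133412*3/20 + 24095/66706*1/10 + 11623/66706*1/4 = 22141/133412 = pi_Q  (ok)
  4779/33353*1/5 + 22141/133412*9/20 + 20719/133412*1/20 + 24095/66706*1/20 + 11623/66706*3/20 = 20719/133412 = pi_R  (ok)
  4779/33353*7/20 + 22141/133412*1/20 + 20719/133412*9/20 + 24095/66706*1/2 + 11623/66706*3/10 = 24095/66706 = pi_S  (ok)
  4779/33353*3/20 + 22141/133412*3/20 + 20719/133412*1/4 + 24095/66706*3/20 + 11623/66706*1/5 = 11623/66706 = pi_T  (ok)

Answer: 4779/33353 22141/133412 20719/133412 24095/66706 11623/66706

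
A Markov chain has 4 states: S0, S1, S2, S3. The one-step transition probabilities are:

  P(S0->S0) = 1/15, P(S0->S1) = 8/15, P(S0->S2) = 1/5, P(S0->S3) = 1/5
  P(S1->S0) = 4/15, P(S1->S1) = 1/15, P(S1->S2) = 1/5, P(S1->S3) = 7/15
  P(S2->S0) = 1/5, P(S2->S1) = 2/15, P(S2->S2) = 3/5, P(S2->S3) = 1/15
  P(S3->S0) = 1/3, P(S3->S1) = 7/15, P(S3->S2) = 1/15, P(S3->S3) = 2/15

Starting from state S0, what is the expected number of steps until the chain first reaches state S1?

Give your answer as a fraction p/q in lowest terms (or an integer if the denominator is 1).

Let h_i = expected steps to first reach S1 from state i.
Boundary: h_S1 = 0.
First-step equations for the other states:
  h_S0 = 1 + 1/15*h_S0 + 8/15*h_S1 + 1/5*h_S2 + 1/5*h_S3
  h_S2 = 1 + 1/5*h_S0 + 2/15*h_S1 + 3/5*h_S2 + 1/15*h_S3
  h_S3 = 1 + 1/3*h_S0 + 7/15*h_S1 + 1/15*h_S2 + 2/15*h_S3

Substituting h_S1 = 0 and rearranging gives the linear system (I - Q) h = 1:
  [14/15, -1/5, -1/5] . (h_S0, h_S2, h_S3) = 1
  [-1/5, 2/5, -1/15] . (h_S0, h_S2, h_S3) = 1
  [-1/3, -1/15, 13/15] . (h_S0, h_S2, h_S3) = 1

Solving yields:
  h_S0 = 300/121
  h_S2 = 3510/847
  h_S3 = 2055/847

Starting state is S0, so the expected hitting time is h_S0 = 300/121.

Answer: 300/121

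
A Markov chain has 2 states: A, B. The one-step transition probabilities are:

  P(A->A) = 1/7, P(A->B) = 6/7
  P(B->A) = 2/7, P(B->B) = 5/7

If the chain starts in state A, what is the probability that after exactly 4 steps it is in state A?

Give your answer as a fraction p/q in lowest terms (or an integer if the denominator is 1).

Computing P^4 by repeated multiplication:
P^1 =
  A: [1/7, 6/7]
  B: [2/7, 5/7]
P^2 =
  A: [13/49, 36/49]
  B: [12/49, 37/49]
P^3 =
  A: [85/343, 258/343]
  B: [86/343, 257/343]
P^4 =
  A: [601/2401, 1800/2401]
  B: [600/2401, 1801/2401]

(P^4)[A -> A] = 601/2401

Answer: 601/2401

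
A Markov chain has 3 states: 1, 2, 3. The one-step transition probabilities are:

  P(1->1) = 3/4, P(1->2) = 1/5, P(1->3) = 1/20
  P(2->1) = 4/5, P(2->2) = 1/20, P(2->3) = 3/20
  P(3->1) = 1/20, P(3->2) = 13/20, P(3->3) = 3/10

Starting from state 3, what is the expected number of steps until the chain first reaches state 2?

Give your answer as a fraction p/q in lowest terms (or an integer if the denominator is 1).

Let h_i = expected steps to first reach 2 from state i.
Boundary: h_2 = 0.
First-step equations for the other states:
  h_1 = 1 + 3/4*h_1 + 1/5*h_2 + 1/20*h_3
  h_3 = 1 + 1/20*h_1 + 13/20*h_2 + 3/10*h_3

Substituting h_2 = 0 and rearranging gives the linear system (I - Q) h = 1:
  [1/4, -1/20] . (h_1, h_3) = 1
  [-1/20, 7/10] . (h_1, h_3) = 1

Solving yields:
  h_1 = 100/23
  h_3 = 40/23

Starting state is 3, so the expected hitting time is h_3 = 40/23.

Answer: 40/23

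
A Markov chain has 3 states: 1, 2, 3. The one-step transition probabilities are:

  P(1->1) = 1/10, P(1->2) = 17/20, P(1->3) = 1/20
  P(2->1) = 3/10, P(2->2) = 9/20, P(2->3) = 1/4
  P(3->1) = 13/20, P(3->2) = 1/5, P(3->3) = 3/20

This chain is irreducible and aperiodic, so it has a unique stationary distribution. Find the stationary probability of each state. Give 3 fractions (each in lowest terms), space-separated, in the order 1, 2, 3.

The stationary distribution satisfies pi = pi * P, i.e.:
  pi_1 = 1/10*pi_1 + 3/10*pi_2 + 13/20*pi_3
  pi_2 = 17/20*pi_1 + 9/20*pi_2 + 1/5*pi_3
  pi_3 = 1/20*pi_1 + 1/4*pi_2 + 3/20*pi_3
with normalization: pi_1 + pi_2 + pi_3 = 1.

Using the first 2 balance equations plus normalization, the linear system A*pi = b is:
  [-9/10, 3/10, 13/20] . pi = 0
  [17/20, -11/20, 1/5] . pi = 0
  [1, 1, 1] . pi = 1

Solving yields:
  pi_1 = 167/556
  pi_2 = 293/556
  pi_3 = 24/139

Verification (pi * P):
  167/556*1/10 + 293/556*3/10 + 24/139*13/20 = 167/556 = pi_1  (ok)
  167/556*17/20 + 293/556*9/20 + 24/139*1/5 = 293/556 = pi_2  (ok)
  167/556*1/20 + 293/556*1/4 + 24/139*3/20 = 24/139 = pi_3  (ok)

Answer: 167/556 293/556 24/139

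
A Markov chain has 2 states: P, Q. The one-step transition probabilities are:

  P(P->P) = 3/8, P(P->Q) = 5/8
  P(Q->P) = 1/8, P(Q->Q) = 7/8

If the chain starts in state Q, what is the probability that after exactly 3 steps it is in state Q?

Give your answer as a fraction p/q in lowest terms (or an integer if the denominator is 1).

Answer: 107/128

Derivation:
Computing P^3 by repeated multiplication:
P^1 =
  P: [3/8, 5/8]
  Q: [1/8, 7/8]
P^2 =
  P: [7/32, 25/32]
  Q: [5/32, 27/32]
P^3 =
  P: [23/128, 105/128]
  Q: [21/128, 107/128]

(P^3)[Q -> Q] = 107/128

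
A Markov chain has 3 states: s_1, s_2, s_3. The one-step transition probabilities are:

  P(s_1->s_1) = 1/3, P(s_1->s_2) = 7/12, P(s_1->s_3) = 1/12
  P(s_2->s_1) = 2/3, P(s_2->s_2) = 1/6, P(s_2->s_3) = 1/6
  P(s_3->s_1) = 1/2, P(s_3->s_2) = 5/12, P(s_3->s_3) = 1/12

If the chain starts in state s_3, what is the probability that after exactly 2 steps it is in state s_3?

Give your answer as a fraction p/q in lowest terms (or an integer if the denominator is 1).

Computing P^2 by repeated multiplication:
P^1 =
  s_1: [1/3, 7/12, 1/12]
  s_2: [2/3, 1/6, 1/6]
  s_3: [1/2, 5/12, 1/12]
P^2 =
  s_1: [13/24, 47/144, 19/144]
  s_2: [5/12, 35/72, 7/72]
  s_3: [35/72, 19/48, 17/144]

(P^2)[s_3 -> s_3] = 17/144

Answer: 17/144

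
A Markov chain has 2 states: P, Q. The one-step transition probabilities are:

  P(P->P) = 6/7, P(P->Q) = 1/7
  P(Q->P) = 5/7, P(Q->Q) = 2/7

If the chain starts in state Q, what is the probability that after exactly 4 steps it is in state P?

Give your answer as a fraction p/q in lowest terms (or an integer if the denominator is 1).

Answer: 2000/2401

Derivation:
Computing P^4 by repeated multiplication:
P^1 =
  P: [6/7, 1/7]
  Q: [5/7, 2/7]
P^2 =
  P: [41/49, 8/49]
  Q: [40/49, 9/49]
P^3 =
  P: [286/343, 57/343]
  Q: [285/343, 58/343]
P^4 =
  P: [2001/2401, 400/2401]
  Q: [2000/2401, 401/2401]

(P^4)[Q -> P] = 2000/2401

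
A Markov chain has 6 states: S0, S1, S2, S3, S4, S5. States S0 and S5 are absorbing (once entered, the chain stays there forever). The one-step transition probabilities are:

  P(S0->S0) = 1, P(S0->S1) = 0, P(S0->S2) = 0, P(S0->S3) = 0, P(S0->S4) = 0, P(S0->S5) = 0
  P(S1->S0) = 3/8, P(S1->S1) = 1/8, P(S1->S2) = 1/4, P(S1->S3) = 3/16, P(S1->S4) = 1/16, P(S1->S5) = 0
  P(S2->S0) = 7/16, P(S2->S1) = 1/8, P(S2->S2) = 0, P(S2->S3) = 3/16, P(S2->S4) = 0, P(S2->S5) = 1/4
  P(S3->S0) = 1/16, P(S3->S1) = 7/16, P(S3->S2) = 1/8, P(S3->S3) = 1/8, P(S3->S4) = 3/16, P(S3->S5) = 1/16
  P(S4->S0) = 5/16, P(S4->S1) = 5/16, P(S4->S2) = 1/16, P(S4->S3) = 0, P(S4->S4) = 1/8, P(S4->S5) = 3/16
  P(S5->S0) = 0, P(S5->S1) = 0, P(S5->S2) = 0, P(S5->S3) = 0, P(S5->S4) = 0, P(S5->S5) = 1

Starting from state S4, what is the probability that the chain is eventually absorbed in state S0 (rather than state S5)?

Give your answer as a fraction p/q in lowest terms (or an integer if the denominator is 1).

Let a_i = P(absorbed in S0 | start in state i).
Boundary conditions: a_S0 = 1, a_S5 = 0.
For each transient state i, a_i = sum_j P(i->j) * a_j:
  a_S1 = 3/8*a_S0 + 1/8*a_S1 + 1/4*a_S2 + 3/16*a_S3 + 1/16*a_S4 + 0*a_S5
  a_S2 = 7/16*a_S0 + 1/8*a_S1 + 0*a_S2 + 3/16*a_S3 + 0*a_S4 + 1/4*a_S5
  a_S3 = 1/16*a_S0 + 7/16*a_S1 + 1/8*a_S2 + 1/8*a_S3 + 3/16*a_S4 + 1/16*a_S5
  a_S4 = 5/16*a_S0 + 5/16*a_S1 + 1/16*a_S2 + 0*a_S3 + 1/8*a_S4 + 3/16*a_S5

Substituting a_S0 = 1 and a_S5 = 0, rearrange to (I - Q) a = r where r[i] = P(i -> S0):
  [7/8, -1/4, -3/16, -1/16] . (a_S1, a_S2, a_S3, a_S4) = 3/8
  [-1/8, 1, -3/16, 0] . (a_S1, a_S2, a_S3, a_S4) = 7/16
  [-7/16, -1/8, 7/8, -3/16] . (a_S1, a_S2, a_S3, a_S4) = 1/16
  [-5/16, -1/16, 0, 7/8] . (a_S1, a_S2, a_S3, a_S4) = 5/16

Solving yields:
  a_S1 = 27328/32929
  a_S2 = 22353/32929
  a_S3 = 24163/32929
  a_S4 = 23117/32929

Starting state is S4, so the absorption probability is a_S4 = 23117/32929.

Answer: 23117/32929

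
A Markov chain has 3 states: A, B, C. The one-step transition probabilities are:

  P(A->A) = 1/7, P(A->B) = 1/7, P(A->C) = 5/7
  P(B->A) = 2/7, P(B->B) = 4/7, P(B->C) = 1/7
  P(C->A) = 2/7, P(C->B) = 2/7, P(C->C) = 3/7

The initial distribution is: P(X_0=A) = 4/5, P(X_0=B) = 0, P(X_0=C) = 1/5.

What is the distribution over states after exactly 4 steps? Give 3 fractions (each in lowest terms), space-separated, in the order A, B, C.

Answer: 3004/12005 832/2401 4841/12005

Derivation:
Propagating the distribution step by step (d_{t+1} = d_t * P):
d_0 = (A=4/5, B=0, C=1/5)
  d_1[A] = 4/5*1/7 + 0*2/7 + 1/5*2/7 = 6/35
  d_1[B] = 4/5*1/7 + 0*4/7 + 1/5*2/7 = 6/35
  d_1[C] = 4/5*5/7 + 0*1/7 + 1/5*3/7 = 23/35
d_1 = (A=6/35, B=6/35, C=23/35)
  d_2[A] = 6/35*1/7 + 6/35*2/7 + 23/35*2/7 = 64/245
  d_2[B] = 6/35*1/7 + 6/35*4/7 + 23/35*2/7 = 76/245
  d_2[C] = 6/35*5/7 + 6/35*1/7 + 23/35*3/7 = 3/7
d_2 = (A=64/245, B=76/245, C=3/7)
  d_3[A] = 64/245*1/7 + 76/245*2/7 + 3/7*2/7 = 426/1715
  d_3[B] = 64/245*1/7 + 76/245*4/7 + 3/7*2/7 = 578/1715
  d_3[C] = 64/245*5/7 + 76/245*1/7 + 3/7*3/7 = 711/1715
d_3 = (A=426/1715, B=578/1715, C=711/1715)
  d_4[A] = 426/1715*1/7 + 578/1715*2/7 + 711/1715*2/7 = 3004/12005
  d_4[B] = 426/1715*1/7 + 578/1715*4/7 + 711/1715*2/7 = 832/2401
  d_4[C] = 426/1715*5/7 + 578/1715*1/7 + 711/1715*3/7 = 4841/12005
d_4 = (A=3004/12005, B=832/2401, C=4841/12005)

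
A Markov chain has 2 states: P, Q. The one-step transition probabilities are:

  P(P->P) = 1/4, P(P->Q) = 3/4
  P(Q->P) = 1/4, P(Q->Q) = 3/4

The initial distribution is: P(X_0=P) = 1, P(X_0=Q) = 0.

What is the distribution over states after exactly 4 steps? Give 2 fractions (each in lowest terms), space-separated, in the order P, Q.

Answer: 1/4 3/4

Derivation:
Propagating the distribution step by step (d_{t+1} = d_t * P):
d_0 = (P=1, Q=0)
  d_1[P] = 1*1/4 + 0*1/4 = 1/4
  d_1[Q] = 1*3/4 + 0*3/4 = 3/4
d_1 = (P=1/4, Q=3/4)
  d_2[P] = 1/4*1/4 + 3/4*1/4 = 1/4
  d_2[Q] = 1/4*3/4 + 3/4*3/4 = 3/4
d_2 = (P=1/4, Q=3/4)
  d_3[P] = 1/4*1/4 + 3/4*1/4 = 1/4
  d_3[Q] = 1/4*3/4 + 3/4*3/4 = 3/4
d_3 = (P=1/4, Q=3/4)
  d_4[P] = 1/4*1/4 + 3/4*1/4 = 1/4
  d_4[Q] = 1/4*3/4 + 3/4*3/4 = 3/4
d_4 = (P=1/4, Q=3/4)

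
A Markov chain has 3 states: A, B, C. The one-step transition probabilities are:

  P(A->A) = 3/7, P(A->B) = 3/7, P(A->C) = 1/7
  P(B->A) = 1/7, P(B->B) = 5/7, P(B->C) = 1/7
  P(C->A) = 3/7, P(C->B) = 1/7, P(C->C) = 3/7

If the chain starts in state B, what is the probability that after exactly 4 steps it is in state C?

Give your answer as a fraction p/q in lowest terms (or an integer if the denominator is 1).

Computing P^4 by repeated multiplication:
P^1 =
  A: [3/7, 3/7, 1/7]
  B: [1/7, 5/7, 1/7]
  C: [3/7, 1/7, 3/7]
P^2 =
  A: [15/49, 25/49, 9/49]
  B: [11/49, 29/49, 9/49]
  C: [19/49, 17/49, 13/49]
P^3 =
  A: [97/343, 179/343, 67/343]
  B: [89/343, 187/343, 67/343]
  C: [113/343, 155/343, 75/343]
P^4 =
  A: [671/2401, 179/343, 477/2401]
  B: [655/2401, 1269/2401, 477/2401]
  C: [719/2401, 1189/2401, 493/2401]

(P^4)[B -> C] = 477/2401

Answer: 477/2401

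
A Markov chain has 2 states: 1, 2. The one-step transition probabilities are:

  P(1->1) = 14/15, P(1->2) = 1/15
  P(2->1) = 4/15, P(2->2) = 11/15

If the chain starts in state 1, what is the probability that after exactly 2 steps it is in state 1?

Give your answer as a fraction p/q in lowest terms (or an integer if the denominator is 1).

Answer: 8/9

Derivation:
Computing P^2 by repeated multiplication:
P^1 =
  1: [14/15, 1/15]
  2: [4/15, 11/15]
P^2 =
  1: [8/9, 1/9]
  2: [4/9, 5/9]

(P^2)[1 -> 1] = 8/9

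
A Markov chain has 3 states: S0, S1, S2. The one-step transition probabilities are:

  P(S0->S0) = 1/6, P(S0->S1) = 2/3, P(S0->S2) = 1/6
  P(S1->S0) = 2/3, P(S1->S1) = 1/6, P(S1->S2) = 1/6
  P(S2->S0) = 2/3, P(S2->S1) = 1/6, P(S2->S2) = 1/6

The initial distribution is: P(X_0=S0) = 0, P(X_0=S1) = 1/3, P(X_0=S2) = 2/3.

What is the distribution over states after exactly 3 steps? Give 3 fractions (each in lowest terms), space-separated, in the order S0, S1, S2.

Propagating the distribution step by step (d_{t+1} = d_t * P):
d_0 = (S0=0, S1=1/3, S2=2/3)
  d_1[S0] = 0*1/6 + 1/3*2/3 + 2/3*2/3 = 2/3
  d_1[S1] = 0*2/3 + 1/3*1/6 + 2/3*1/6 = 1/6
  d_1[S2] = 0*1/6 + 1/3*1/6 + 2/3*1/6 = 1/6
d_1 = (S0=2/3, S1=1/6, S2=1/6)
  d_2[S0] = 2/3*1/6 + 1/6*2/3 + 1/6*2/3 = 1/3
  d_2[S1] = 2/3*2/3 + 1/6*1/6 + 1/6*1/6 = 1/2
  d_2[S2] = 2/3*1/6 + 1/6*1/6 + 1/6*1/6 = 1/6
d_2 = (S0=1/3, S1=1/2, S2=1/6)
  d_3[S0] = 1/3*1/6 + 1/2*2/3 + 1/6*2/3 = 1/2
  d_3[S1] = 1/3*2/3 + 1/2*1/6 + 1/6*1/6 = 1/3
  d_3[S2] = 1/3*1/6 + 1/2*1/6 + 1/6*1/6 = 1/6
d_3 = (S0=1/2, S1=1/3, S2=1/6)

Answer: 1/2 1/3 1/6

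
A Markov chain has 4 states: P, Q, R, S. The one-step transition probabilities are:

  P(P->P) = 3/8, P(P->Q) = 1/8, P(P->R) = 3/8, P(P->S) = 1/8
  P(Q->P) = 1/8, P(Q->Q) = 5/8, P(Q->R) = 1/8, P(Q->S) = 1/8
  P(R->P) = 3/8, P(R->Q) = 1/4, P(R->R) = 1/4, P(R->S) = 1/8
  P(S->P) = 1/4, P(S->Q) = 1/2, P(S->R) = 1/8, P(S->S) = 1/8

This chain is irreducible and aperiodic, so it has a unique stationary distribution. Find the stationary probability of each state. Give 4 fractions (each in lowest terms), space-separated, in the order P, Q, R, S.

Answer: 79/304 121/304 33/152 1/8

Derivation:
The stationary distribution satisfies pi = pi * P, i.e.:
  pi_P = 3/8*pi_P + 1/8*pi_Q + 3/8*pi_R + 1/4*pi_S
  pi_Q = 1/8*pi_P + 5/8*pi_Q + 1/4*pi_R + 1/2*pi_S
  pi_R = 3/8*pi_P + 1/8*pi_Q + 1/4*pi_R + 1/8*pi_S
  pi_S = 1/8*pi_P + 1/8*pi_Q + 1/8*pi_R + 1/8*pi_S
with normalization: pi_P + pi_Q + pi_R + pi_S = 1.

Using the first 3 balance equations plus normalization, the linear system A*pi = b is:
  [-5/8, 1/8, 3/8, 1/4] . pi = 0
  [1/8, -3/8, 1/4, 1/2] . pi = 0
  [3/8, 1/8, -3/4, 1/8] . pi = 0
  [1, 1, 1, 1] . pi = 1

Solving yields:
  pi_P = 79/304
  pi_Q = 121/304
  pi_R = 33/152
  pi_S = 1/8

Verification (pi * P):
  79/304*3/8 + 121/304*1/8 + 33/152*3/8 + 1/8*1/4 = 79/304 = pi_P  (ok)
  79/304*1/8 + 121/304*5/8 + 33/152*1/4 + 1/8*1/2 = 121/304 = pi_Q  (ok)
  79/304*3/8 + 121/304*1/8 + 33/152*1/4 + 1/8*1/8 = 33/152 = pi_R  (ok)
  79/304*1/8 + 121/304*1/8 + 33/152*1/8 + 1/8*1/8 = 1/8 = pi_S  (ok)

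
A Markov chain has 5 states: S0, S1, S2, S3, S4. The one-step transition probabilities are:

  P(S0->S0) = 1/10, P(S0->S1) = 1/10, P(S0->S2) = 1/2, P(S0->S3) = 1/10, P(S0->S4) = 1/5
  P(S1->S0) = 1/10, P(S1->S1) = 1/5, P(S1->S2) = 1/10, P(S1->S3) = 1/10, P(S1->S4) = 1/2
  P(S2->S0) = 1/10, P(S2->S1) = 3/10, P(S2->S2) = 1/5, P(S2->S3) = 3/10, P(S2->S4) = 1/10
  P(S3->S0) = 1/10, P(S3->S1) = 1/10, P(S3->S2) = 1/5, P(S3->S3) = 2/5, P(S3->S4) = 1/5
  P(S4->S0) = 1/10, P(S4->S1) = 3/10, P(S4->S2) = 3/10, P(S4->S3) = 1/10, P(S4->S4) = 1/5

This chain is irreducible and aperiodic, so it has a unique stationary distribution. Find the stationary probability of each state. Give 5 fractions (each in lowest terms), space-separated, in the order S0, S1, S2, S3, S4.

The stationary distribution satisfies pi = pi * P, i.e.:
  pi_S0 = 1/10*pi_S0 + 1/10*pi_S1 + 1/10*pi_S2 + 1/10*pi_S3 + 1/10*pi_S4
  pi_S1 = 1/10*pi_S0 + 1/5*pi_S1 + 3/10*pi_S2 + 1/10*pi_S3 + 3/10*pi_S4
  pi_S2 = 1/2*pi_S0 + 1/10*pi_S1 + 1/5*pi_S2 + 1/5*pi_S3 + 3/10*pi_S4
  pi_S3 = 1/10*pi_S0 + 1/10*pi_S1 + 3/10*pi_S2 + 2/5*pi_S3 + 1/10*pi_S4
  pi_S4 = 1/5*pi_S0 + 1/2*pi_S1 + 1/10*pi_S2 + 1/5*pi_S3 + 1/5*pi_S4
with normalization: pi_S0 + pi_S1 + pi_S2 + pi_S3 + pi_S4 = 1.

Using the first 4 balance equations plus normalization, the linear system A*pi = b is:
  [-9/10, 1/10, 1/10, 1/10, 1/10] . pi = 0
  [1/10, -4/5, 3/10, 1/10, 3/10] . pi = 0
  [1/2, 1/10, -4/5, 1/5, 3/10] . pi = 0
  [1/10, 1/10, 3/10, -3/5, 1/10] . pi = 0
  [1, 1, 1, 1, 1] . pi = 1

Solving yields:
  pi_S0 = 1/10
  pi_S1 = 932/4305
  pi_S2 = 143/615
  pi_S3 = 901/4305
  pi_S4 = 2081/8610

Verification (pi * P):
  1/10*1/10 + 932/4305*1/10 + 143/615*1/10 + 901/4305*1/10 + 2081/8610*1/10 = 1/10 = pi_S0  (ok)
  1/10*1/10 + 932/4305*1/5 + 143/615*3/10 + 901/4305*1/10 + 2081/8610*3/10 = 932/4305 = pi_S1  (ok)
  1/10*1/2 + 932/4305*1/10 + 143/615*1/5 + 901/4305*1/5 + 2081/8610*3/10 = 143/615 = pi_S2  (ok)
  1/10*1/10 + 932/4305*1/10 + 143/615*3/10 + 901/4305*2/5 + 2081/8610*1/10 = 901/4305 = pi_S3  (ok)
  1/10*1/5 + 932/4305*1/2 + 143/615*1/10 + 901/4305*1/5 + 2081/8610*1/5 = 2081/8610 = pi_S4  (ok)

Answer: 1/10 932/4305 143/615 901/4305 2081/8610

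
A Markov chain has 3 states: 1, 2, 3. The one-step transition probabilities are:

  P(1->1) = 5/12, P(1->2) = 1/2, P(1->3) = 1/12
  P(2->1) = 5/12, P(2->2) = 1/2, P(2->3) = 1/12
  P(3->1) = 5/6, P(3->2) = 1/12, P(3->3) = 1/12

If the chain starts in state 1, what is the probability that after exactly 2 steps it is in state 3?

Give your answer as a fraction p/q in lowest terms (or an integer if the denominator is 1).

Computing P^2 by repeated multiplication:
P^1 =
  1: [5/12, 1/2, 1/12]
  2: [5/12, 1/2, 1/12]
  3: [5/6, 1/12, 1/12]
P^2 =
  1: [65/144, 67/144, 1/12]
  2: [65/144, 67/144, 1/12]
  3: [65/144, 67/144, 1/12]

(P^2)[1 -> 3] = 1/12

Answer: 1/12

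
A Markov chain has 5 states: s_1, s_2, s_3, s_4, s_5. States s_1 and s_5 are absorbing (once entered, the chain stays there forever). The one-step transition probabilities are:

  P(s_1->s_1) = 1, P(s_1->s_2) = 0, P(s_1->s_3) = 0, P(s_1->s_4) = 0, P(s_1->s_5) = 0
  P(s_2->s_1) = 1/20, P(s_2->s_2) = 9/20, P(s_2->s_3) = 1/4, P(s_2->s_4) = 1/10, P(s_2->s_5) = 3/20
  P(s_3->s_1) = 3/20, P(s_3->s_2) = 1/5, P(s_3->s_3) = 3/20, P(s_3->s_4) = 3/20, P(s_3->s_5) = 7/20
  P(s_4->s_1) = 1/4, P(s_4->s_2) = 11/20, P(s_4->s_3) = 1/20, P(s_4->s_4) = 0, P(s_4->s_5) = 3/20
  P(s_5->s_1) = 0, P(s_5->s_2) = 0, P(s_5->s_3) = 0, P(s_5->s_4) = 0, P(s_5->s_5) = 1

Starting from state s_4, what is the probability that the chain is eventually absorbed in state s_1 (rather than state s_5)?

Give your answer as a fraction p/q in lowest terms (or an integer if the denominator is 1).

Let a_i = P(absorbed in s_1 | start in state i).
Boundary conditions: a_s_1 = 1, a_s_5 = 0.
For each transient state i, a_i = sum_j P(i->j) * a_j:
  a_s_2 = 1/20*a_s_1 + 9/20*a_s_2 + 1/4*a_s_3 + 1/10*a_s_4 + 3/20*a_s_5
  a_s_3 = 3/20*a_s_1 + 1/5*a_s_2 + 3/20*a_s_3 + 3/20*a_s_4 + 7/20*a_s_5
  a_s_4 = 1/4*a_s_1 + 11/20*a_s_2 + 1/20*a_s_3 + 0*a_s_4 + 3/20*a_s_5

Substituting a_s_1 = 1 and a_s_5 = 0, rearrange to (I - Q) a = r where r[i] = P(i -> s_1):
  [11/20, -1/4, -1/10] . (a_s_2, a_s_3, a_s_4) = 1/20
  [-1/5, 17/20, -3/20] . (a_s_2, a_s_3, a_s_4) = 3/20
  [-11/20, -1/20, 1] . (a_s_2, a_s_3, a_s_4) = 1/4

Solving yields:
  a_s_2 = 37/115
  a_s_3 = 38/115
  a_s_4 = 51/115

Starting state is s_4, so the absorption probability is a_s_4 = 51/115.

Answer: 51/115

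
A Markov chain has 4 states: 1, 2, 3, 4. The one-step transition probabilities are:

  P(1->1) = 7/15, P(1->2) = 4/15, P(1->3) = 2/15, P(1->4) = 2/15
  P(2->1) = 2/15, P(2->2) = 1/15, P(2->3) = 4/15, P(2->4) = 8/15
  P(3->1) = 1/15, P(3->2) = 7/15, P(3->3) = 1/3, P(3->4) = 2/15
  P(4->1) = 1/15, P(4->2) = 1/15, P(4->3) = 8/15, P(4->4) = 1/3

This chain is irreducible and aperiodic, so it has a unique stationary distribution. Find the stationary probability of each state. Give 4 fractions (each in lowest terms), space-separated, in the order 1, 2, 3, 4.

Answer: 10/73 17/73 76/219 62/219

Derivation:
The stationary distribution satisfies pi = pi * P, i.e.:
  pi_1 = 7/15*pi_1 + 2/15*pi_2 + 1/15*pi_3 + 1/15*pi_4
  pi_2 = 4/15*pi_1 + 1/15*pi_2 + 7/15*pi_3 + 1/15*pi_4
  pi_3 = 2/15*pi_1 + 4/15*pi_2 + 1/3*pi_3 + 8/15*pi_4
  pi_4 = 2/15*pi_1 + 8/15*pi_2 + 2/15*pi_3 + 1/3*pi_4
with normalization: pi_1 + pi_2 + pi_3 + pi_4 = 1.

Using the first 3 balance equations plus normalization, the linear system A*pi = b is:
  [-8/15, 2/15, 1/15, 1/15] . pi = 0
  [4/15, -14/15, 7/15, 1/15] . pi = 0
  [2/15, 4/15, -2/3, 8/15] . pi = 0
  [1, 1, 1, 1] . pi = 1

Solving yields:
  pi_1 = 10/73
  pi_2 = 17/73
  pi_3 = 76/219
  pi_4 = 62/219

Verification (pi * P):
  10/73*7/15 + 17/73*2/15 + 76/219*1/15 + 62/219*1/15 = 10/73 = pi_1  (ok)
  10/73*4/15 + 17/73*1/15 + 76/219*7/15 + 62/219*1/15 = 17/73 = pi_2  (ok)
  10/73*2/15 + 17/73*4/15 + 76/219*1/3 + 62/219*8/15 = 76/219 = pi_3  (ok)
  10/73*2/15 + 17/73*8/15 + 76/219*2/15 + 62/219*1/3 = 62/219 = pi_4  (ok)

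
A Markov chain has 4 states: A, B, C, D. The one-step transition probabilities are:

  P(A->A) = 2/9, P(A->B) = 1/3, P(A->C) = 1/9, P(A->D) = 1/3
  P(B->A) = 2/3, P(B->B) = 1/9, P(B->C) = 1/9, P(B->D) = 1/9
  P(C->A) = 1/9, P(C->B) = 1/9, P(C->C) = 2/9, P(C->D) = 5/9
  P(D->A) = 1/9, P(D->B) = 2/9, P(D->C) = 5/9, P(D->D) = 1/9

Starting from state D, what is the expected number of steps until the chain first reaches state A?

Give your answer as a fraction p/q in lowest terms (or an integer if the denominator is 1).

Let h_i = expected steps to first reach A from state i.
Boundary: h_A = 0.
First-step equations for the other states:
  h_B = 1 + 2/3*h_A + 1/9*h_B + 1/9*h_C + 1/9*h_D
  h_C = 1 + 1/9*h_A + 1/9*h_B + 2/9*h_C + 5/9*h_D
  h_D = 1 + 1/9*h_A + 2/9*h_B + 5/9*h_C + 1/9*h_D

Substituting h_A = 0 and rearranging gives the linear system (I - Q) h = 1:
  [8/9, -1/9, -1/9] . (h_B, h_C, h_D) = 1
  [-1/9, 7/9, -5/9] . (h_B, h_C, h_D) = 1
  [-2/9, -5/9, 8/9] . (h_B, h_C, h_D) = 1

Solving yields:
  h_B = 504/211
  h_C = 1089/211
  h_D = 1044/211

Starting state is D, so the expected hitting time is h_D = 1044/211.

Answer: 1044/211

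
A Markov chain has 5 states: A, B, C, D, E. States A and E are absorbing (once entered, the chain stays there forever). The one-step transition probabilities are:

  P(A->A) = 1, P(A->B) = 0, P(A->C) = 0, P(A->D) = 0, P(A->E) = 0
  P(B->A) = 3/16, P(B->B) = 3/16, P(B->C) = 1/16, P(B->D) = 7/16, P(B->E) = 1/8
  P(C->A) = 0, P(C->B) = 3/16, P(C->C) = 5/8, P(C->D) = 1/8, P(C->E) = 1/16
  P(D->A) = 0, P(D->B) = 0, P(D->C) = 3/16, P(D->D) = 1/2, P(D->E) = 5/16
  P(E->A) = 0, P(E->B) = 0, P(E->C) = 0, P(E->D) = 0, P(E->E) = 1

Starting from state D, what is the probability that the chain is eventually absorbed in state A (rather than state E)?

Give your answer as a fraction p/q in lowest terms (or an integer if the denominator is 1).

Answer: 1/17

Derivation:
Let a_i = P(absorbed in A | start in state i).
Boundary conditions: a_A = 1, a_E = 0.
For each transient state i, a_i = sum_j P(i->j) * a_j:
  a_B = 3/16*a_A + 3/16*a_B + 1/16*a_C + 7/16*a_D + 1/8*a_E
  a_C = 0*a_A + 3/16*a_B + 5/8*a_C + 1/8*a_D + 1/16*a_E
  a_D = 0*a_A + 0*a_B + 3/16*a_C + 1/2*a_D + 5/16*a_E

Substituting a_A = 1 and a_E = 0, rearrange to (I - Q) a = r where r[i] = P(i -> A):
  [13/16, -1/16, -7/16] . (a_B, a_C, a_D) = 3/16
  [-3/16, 3/8, -1/8] . (a_B, a_C, a_D) = 0
  [0, -3/16, 1/2] . (a_B, a_C, a_D) = 0

Solving yields:
  a_B = 14/51
  a_C = 8/51
  a_D = 1/17

Starting state is D, so the absorption probability is a_D = 1/17.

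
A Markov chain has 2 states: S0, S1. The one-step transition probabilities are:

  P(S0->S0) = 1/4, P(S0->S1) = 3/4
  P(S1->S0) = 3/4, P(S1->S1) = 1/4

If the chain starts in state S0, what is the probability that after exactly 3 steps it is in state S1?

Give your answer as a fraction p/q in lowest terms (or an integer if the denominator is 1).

Answer: 9/16

Derivation:
Computing P^3 by repeated multiplication:
P^1 =
  S0: [1/4, 3/4]
  S1: [3/4, 1/4]
P^2 =
  S0: [5/8, 3/8]
  S1: [3/8, 5/8]
P^3 =
  S0: [7/16, 9/16]
  S1: [9/16, 7/16]

(P^3)[S0 -> S1] = 9/16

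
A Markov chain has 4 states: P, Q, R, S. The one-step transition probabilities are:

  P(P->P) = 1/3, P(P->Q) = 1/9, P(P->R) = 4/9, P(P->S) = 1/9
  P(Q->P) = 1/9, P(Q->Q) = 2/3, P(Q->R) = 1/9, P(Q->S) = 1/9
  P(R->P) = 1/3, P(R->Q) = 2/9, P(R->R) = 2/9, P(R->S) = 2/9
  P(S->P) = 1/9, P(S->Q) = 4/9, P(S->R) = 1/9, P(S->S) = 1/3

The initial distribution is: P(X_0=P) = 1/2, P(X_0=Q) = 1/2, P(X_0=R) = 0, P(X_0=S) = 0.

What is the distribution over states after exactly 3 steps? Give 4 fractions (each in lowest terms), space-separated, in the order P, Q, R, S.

Propagating the distribution step by step (d_{t+1} = d_t * P):
d_0 = (P=1/2, Q=1/2, R=0, S=0)
  d_1[P] = 1/2*1/3 + 1/2*1/9 + 0*1/3 + 0*1/9 = 2/9
  d_1[Q] = 1/2*1/9 + 1/2*2/3 + 0*2/9 + 0*4/9 = 7/18
  d_1[R] = 1/2*4/9 + 1/2*1/9 + 0*2/9 + 0*1/9 = 5/18
  d_1[S] = 1/2*1/9 + 1/2*1/9 + 0*2/9 + 0*1/3 = 1/9
d_1 = (P=2/9, Q=7/18, R=5/18, S=1/9)
  d_2[P] = 2/9*1/3 + 7/18*1/9 + 5/18*1/3 + 1/9*1/9 = 2/9
  d_2[Q] = 2/9*1/9 + 7/18*2/3 + 5/18*2/9 + 1/9*4/9 = 32/81
  d_2[R] = 2/9*4/9 + 7/18*1/9 + 5/18*2/9 + 1/9*1/9 = 35/162
  d_2[S] = 2/9*1/9 + 7/18*1/9 + 5/18*2/9 + 1/9*1/3 = 1/6
d_2 = (P=2/9, Q=32/81, R=35/162, S=1/6)
  d_3[P] = 2/9*1/3 + 32/81*1/9 + 35/162*1/3 + 1/6*1/9 = 152/729
  d_3[Q] = 2/9*1/9 + 32/81*2/3 + 35/162*2/9 + 1/6*4/9 = 299/729
  d_3[R] = 2/9*4/9 + 32/81*1/9 + 35/162*2/9 + 1/6*1/9 = 305/1458
  d_3[S] = 2/9*1/9 + 32/81*1/9 + 35/162*2/9 + 1/6*1/3 = 251/1458
d_3 = (P=152/729, Q=299/729, R=305/1458, S=251/1458)

Answer: 152/729 299/729 305/1458 251/1458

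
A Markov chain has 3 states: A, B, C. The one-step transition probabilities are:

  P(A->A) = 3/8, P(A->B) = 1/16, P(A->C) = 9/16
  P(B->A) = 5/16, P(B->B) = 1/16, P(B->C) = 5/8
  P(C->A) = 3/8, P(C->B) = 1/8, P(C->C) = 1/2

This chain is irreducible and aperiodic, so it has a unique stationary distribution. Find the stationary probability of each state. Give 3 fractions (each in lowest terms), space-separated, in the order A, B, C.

Answer: 100/271 26/271 145/271

Derivation:
The stationary distribution satisfies pi = pi * P, i.e.:
  pi_A = 3/8*pi_A + 5/16*pi_B + 3/8*pi_C
  pi_B = 1/16*pi_A + 1/16*pi_B + 1/8*pi_C
  pi_C = 9/16*pi_A + 5/8*pi_B + 1/2*pi_C
with normalization: pi_A + pi_B + pi_C = 1.

Using the first 2 balance equations plus normalization, the linear system A*pi = b is:
  [-5/8, 5/16, 3/8] . pi = 0
  [1/16, -15/16, 1/8] . pi = 0
  [1, 1, 1] . pi = 1

Solving yields:
  pi_A = 100/271
  pi_B = 26/271
  pi_C = 145/271

Verification (pi * P):
  100/271*3/8 + 26/271*5/16 + 145/271*3/8 = 100/271 = pi_A  (ok)
  100/271*1/16 + 26/271*1/16 + 145/271*1/8 = 26/271 = pi_B  (ok)
  100/271*9/16 + 26/271*5/8 + 145/271*1/2 = 145/271 = pi_C  (ok)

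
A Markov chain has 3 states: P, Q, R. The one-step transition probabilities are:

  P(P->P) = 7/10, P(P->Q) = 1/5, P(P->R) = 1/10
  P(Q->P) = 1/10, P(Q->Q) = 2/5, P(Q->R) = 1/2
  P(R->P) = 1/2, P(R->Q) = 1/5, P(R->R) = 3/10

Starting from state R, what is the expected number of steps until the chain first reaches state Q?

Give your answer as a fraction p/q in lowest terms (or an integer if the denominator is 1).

Let h_i = expected steps to first reach Q from state i.
Boundary: h_Q = 0.
First-step equations for the other states:
  h_P = 1 + 7/10*h_P + 1/5*h_Q + 1/10*h_R
  h_R = 1 + 1/2*h_P + 1/5*h_Q + 3/10*h_R

Substituting h_Q = 0 and rearranging gives the linear system (I - Q) h = 1:
  [3/10, -1/10] . (h_P, h_R) = 1
  [-1/2, 7/10] . (h_P, h_R) = 1

Solving yields:
  h_P = 5
  h_R = 5

Starting state is R, so the expected hitting time is h_R = 5.

Answer: 5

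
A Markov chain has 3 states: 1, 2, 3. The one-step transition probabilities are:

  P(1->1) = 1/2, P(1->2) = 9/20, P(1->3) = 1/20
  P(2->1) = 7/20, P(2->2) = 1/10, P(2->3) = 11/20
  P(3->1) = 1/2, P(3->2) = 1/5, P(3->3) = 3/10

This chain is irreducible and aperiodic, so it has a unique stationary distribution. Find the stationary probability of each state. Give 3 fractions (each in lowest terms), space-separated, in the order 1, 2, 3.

Answer: 16/35 2/7 9/35

Derivation:
The stationary distribution satisfies pi = pi * P, i.e.:
  pi_1 = 1/2*pi_1 + 7/20*pi_2 + 1/2*pi_3
  pi_2 = 9/20*pi_1 + 1/10*pi_2 + 1/5*pi_3
  pi_3 = 1/20*pi_1 + 11/20*pi_2 + 3/10*pi_3
with normalization: pi_1 + pi_2 + pi_3 = 1.

Using the first 2 balance equations plus normalization, the linear system A*pi = b is:
  [-1/2, 7/20, 1/2] . pi = 0
  [9/20, -9/10, 1/5] . pi = 0
  [1, 1, 1] . pi = 1

Solving yields:
  pi_1 = 16/35
  pi_2 = 2/7
  pi_3 = 9/35

Verification (pi * P):
  16/35*1/2 + 2/7*7/20 + 9/35*1/2 = 16/35 = pi_1  (ok)
  16/35*9/20 + 2/7*1/10 + 9/35*1/5 = 2/7 = pi_2  (ok)
  16/35*1/20 + 2/7*11/20 + 9/35*3/10 = 9/35 = pi_3  (ok)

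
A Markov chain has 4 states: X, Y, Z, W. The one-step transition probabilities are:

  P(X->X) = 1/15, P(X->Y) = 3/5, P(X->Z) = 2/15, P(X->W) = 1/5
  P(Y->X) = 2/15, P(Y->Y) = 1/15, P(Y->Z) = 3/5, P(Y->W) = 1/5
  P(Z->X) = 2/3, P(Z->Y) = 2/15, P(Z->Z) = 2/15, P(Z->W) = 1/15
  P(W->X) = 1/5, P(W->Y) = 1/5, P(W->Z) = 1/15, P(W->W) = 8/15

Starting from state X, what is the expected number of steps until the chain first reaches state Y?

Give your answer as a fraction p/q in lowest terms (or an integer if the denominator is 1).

Let h_i = expected steps to first reach Y from state i.
Boundary: h_Y = 0.
First-step equations for the other states:
  h_X = 1 + 1/15*h_X + 3/5*h_Y + 2/15*h_Z + 1/5*h_W
  h_Z = 1 + 2/3*h_X + 2/15*h_Y + 2/15*h_Z + 1/15*h_W
  h_W = 1 + 1/5*h_X + 1/5*h_Y + 1/15*h_Z + 8/15*h_W

Substituting h_Y = 0 and rearranging gives the linear system (I - Q) h = 1:
  [14/15, -2/15, -1/5] . (h_X, h_Z, h_W) = 1
  [-2/3, 13/15, -1/15] . (h_X, h_Z, h_W) = 1
  [-1/5, -1/15, 7/15] . (h_X, h_Z, h_W) = 1

Solving yields:
  h_X = 2220/967
  h_Z = 3090/967
  h_W = 3465/967

Starting state is X, so the expected hitting time is h_X = 2220/967.

Answer: 2220/967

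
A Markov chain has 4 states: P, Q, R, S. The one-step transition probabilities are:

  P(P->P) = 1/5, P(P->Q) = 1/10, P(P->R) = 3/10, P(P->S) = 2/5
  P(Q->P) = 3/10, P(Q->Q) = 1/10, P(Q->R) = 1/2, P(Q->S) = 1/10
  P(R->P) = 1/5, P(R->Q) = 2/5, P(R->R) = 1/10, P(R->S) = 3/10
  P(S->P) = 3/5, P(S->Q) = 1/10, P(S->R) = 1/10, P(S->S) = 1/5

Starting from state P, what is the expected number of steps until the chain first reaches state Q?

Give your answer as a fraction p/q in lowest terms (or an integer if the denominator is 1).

Let h_i = expected steps to first reach Q from state i.
Boundary: h_Q = 0.
First-step equations for the other states:
  h_P = 1 + 1/5*h_P + 1/10*h_Q + 3/10*h_R + 2/5*h_S
  h_R = 1 + 1/5*h_P + 2/5*h_Q + 1/10*h_R + 3/10*h_S
  h_S = 1 + 3/5*h_P + 1/10*h_Q + 1/10*h_R + 1/5*h_S

Substituting h_Q = 0 and rearranging gives the linear system (I - Q) h = 1:
  [4/5, -3/10, -2/5] . (h_P, h_R, h_S) = 1
  [-1/5, 9/10, -3/10] . (h_P, h_R, h_S) = 1
  [-3/5, -1/10, 4/5] . (h_P, h_R, h_S) = 1

Solving yields:
  h_P = 710/113
  h_R = 530/113
  h_S = 740/113

Starting state is P, so the expected hitting time is h_P = 710/113.

Answer: 710/113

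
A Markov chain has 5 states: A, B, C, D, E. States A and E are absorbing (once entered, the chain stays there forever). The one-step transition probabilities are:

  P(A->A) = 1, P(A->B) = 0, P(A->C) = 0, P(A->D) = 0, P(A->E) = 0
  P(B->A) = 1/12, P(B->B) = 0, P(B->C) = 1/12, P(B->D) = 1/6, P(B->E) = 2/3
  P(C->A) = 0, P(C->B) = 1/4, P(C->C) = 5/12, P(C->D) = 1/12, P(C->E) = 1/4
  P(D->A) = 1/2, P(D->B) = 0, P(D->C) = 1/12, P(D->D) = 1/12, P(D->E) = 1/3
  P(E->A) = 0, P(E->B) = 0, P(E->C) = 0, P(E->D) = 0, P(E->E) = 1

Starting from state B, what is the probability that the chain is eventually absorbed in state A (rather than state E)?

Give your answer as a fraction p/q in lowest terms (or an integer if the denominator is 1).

Let a_i = P(absorbed in A | start in state i).
Boundary conditions: a_A = 1, a_E = 0.
For each transient state i, a_i = sum_j P(i->j) * a_j:
  a_B = 1/12*a_A + 0*a_B + 1/12*a_C + 1/6*a_D + 2/3*a_E
  a_C = 0*a_A + 1/4*a_B + 5/12*a_C + 1/12*a_D + 1/4*a_E
  a_D = 1/2*a_A + 0*a_B + 1/12*a_C + 1/12*a_D + 1/3*a_E

Substituting a_A = 1 and a_E = 0, rearrange to (I - Q) a = r where r[i] = P(i -> A):
  [1, -1/12, -1/6] . (a_B, a_C, a_D) = 1/12
  [-1/4, 7/12, -1/12] . (a_B, a_C, a_D) = 0
  [0, -1/12, 11/12] . (a_B, a_C, a_D) = 1/2

Solving yields:
  a_B = 166/873
  a_C = 47/291
  a_D = 163/291

Starting state is B, so the absorption probability is a_B = 166/873.

Answer: 166/873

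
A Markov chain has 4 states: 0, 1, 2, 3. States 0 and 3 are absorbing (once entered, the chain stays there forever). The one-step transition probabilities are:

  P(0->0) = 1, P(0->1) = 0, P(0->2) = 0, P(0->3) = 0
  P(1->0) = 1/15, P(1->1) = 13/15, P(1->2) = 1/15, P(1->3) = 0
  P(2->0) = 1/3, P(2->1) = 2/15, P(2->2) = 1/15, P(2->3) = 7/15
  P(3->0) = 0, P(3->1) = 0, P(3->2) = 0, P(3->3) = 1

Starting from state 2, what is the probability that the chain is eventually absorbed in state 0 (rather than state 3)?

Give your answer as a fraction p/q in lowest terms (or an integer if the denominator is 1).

Let a_i = P(absorbed in 0 | start in state i).
Boundary conditions: a_0 = 1, a_3 = 0.
For each transient state i, a_i = sum_j P(i->j) * a_j:
  a_1 = 1/15*a_0 + 13/15*a_1 + 1/15*a_2 + 0*a_3
  a_2 = 1/3*a_0 + 2/15*a_1 + 1/15*a_2 + 7/15*a_3

Substituting a_0 = 1 and a_3 = 0, rearrange to (I - Q) a = r where r[i] = P(i -> 0):
  [2/15, -1/15] . (a_1, a_2) = 1/15
  [-2/15, 14/15] . (a_1, a_2) = 1/3

Solving yields:
  a_1 = 19/26
  a_2 = 6/13

Starting state is 2, so the absorption probability is a_2 = 6/13.

Answer: 6/13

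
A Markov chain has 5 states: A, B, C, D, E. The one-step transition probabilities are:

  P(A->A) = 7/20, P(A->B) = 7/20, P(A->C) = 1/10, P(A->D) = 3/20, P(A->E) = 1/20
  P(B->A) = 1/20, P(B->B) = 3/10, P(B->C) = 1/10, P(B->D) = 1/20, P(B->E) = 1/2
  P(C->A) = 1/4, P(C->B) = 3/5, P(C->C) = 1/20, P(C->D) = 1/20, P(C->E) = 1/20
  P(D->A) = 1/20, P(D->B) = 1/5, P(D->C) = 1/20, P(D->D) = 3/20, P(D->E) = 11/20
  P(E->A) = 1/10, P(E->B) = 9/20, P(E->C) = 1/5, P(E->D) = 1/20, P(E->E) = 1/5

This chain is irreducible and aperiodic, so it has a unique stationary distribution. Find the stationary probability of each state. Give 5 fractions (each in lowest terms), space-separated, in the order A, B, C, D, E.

Answer: 3121/24493 9327/24493 5909/48986 3415/48986 7383/24493

Derivation:
The stationary distribution satisfies pi = pi * P, i.e.:
  pi_A = 7/20*pi_A + 1/20*pi_B + 1/4*pi_C + 1/20*pi_D + 1/10*pi_E
  pi_B = 7/20*pi_A + 3/10*pi_B + 3/5*pi_C + 1/5*pi_D + 9/20*pi_E
  pi_C = 1/10*pi_A + 1/10*pi_B + 1/20*pi_C + 1/20*pi_D + 1/5*pi_E
  pi_D = 3/20*pi_A + 1/20*pi_B + 1/20*pi_C + 3/20*pi_D + 1/20*pi_E
  pi_E = 1/20*pi_A + 1/2*pi_B + 1/20*pi_C + 11/20*pi_D + 1/5*pi_E
with normalization: pi_A + pi_B + pi_C + pi_D + pi_E = 1.

Using the first 4 balance equations plus normalization, the linear system A*pi = b is:
  [-13/20, 1/20, 1/4, 1/20, 1/10] . pi = 0
  [7/20, -7/10, 3/5, 1/5, 9/20] . pi = 0
  [1/10, 1/10, -19/20, 1/20, 1/5] . pi = 0
  [3/20, 1/20, 1/20, -17/20, 1/20] . pi = 0
  [1, 1, 1, 1, 1] . pi = 1

Solving yields:
  pi_A = 3121/24493
  pi_B = 9327/24493
  pi_C = 5909/48986
  pi_D = 3415/48986
  pi_E = 7383/24493

Verification (pi * P):
  3121/24493*7/20 + 9327/24493*1/20 + 5909/48986*1/4 + 3415/48986*1/20 + 7383/24493*1/10 = 3121/24493 = pi_A  (ok)
  3121/24493*7/20 + 9327/24493*3/10 + 5909/48986*3/5 + 3415/48986*1/5 + 7383/24493*9/20 = 9327/24493 = pi_B  (ok)
  3121/24493*1/10 + 9327/24493*1/10 + 5909/48986*1/20 + 3415/48986*1/20 + 7383/24493*1/5 = 5909/48986 = pi_C  (ok)
  3121/24493*3/20 + 9327/24493*1/20 + 5909/48986*1/20 + 3415/48986*3/20 + 7383/24493*1/20 = 3415/48986 = pi_D  (ok)
  3121/24493*1/20 + 9327/24493*1/2 + 5909/48986*1/20 + 3415/48986*11/20 + 7383/24493*1/5 = 7383/24493 = pi_E  (ok)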